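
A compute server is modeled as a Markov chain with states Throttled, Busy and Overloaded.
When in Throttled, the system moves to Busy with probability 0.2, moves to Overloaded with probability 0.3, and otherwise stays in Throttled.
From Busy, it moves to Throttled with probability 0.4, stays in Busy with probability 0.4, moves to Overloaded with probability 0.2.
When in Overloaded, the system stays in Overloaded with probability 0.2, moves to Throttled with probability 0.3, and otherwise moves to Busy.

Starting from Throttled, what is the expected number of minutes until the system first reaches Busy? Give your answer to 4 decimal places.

Let t(s) be the expected number of minutes to first reach Busy from state s, with t(Busy) = 0. Conditioning on the first minute:
t(Throttled) = 1 + 0.5·t(Throttled) + 0.3·t(Overloaded)
t(Overloaded) = 1 + 0.3·t(Throttled) + 0.2·t(Overloaded)
Solving: t(Throttled) = 3.5484, t(Overloaded) = 2.5806.
Expected minutes from Throttled to Busy: 3.5484.

3.5484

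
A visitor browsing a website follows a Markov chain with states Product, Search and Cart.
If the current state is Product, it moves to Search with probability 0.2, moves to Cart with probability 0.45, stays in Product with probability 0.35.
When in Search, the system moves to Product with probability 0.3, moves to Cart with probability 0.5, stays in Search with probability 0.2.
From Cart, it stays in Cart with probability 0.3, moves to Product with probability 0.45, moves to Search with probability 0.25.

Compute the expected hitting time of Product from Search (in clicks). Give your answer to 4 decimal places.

2.7586

Let t(s) be the expected number of clicks to first reach Product from state s, with t(Product) = 0. Conditioning on the first click:
t(Search) = 1 + 0.2·t(Search) + 0.5·t(Cart)
t(Cart) = 1 + 0.25·t(Search) + 0.3·t(Cart)
Solving: t(Search) = 2.7586, t(Cart) = 2.4138.
Expected clicks from Search to Product: 2.7586.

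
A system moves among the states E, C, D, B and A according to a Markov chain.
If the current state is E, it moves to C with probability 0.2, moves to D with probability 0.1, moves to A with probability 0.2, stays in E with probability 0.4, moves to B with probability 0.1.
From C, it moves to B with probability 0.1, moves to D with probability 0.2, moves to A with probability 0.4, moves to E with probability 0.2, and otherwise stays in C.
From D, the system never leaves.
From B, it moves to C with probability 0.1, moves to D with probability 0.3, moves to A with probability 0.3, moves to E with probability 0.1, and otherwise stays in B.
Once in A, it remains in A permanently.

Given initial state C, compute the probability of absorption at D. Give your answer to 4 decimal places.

Let h(s) be the probability of absorption at D starting from transient state s. Then h(D) = 1 and h(A) = 0. By first-step analysis:
h(E) = 0.4·h(E) + 0.2·h(C) + 0.1·1 + 0.1·h(B) + 0.2·0
h(C) = 0.2·h(E) + 0.1·h(C) + 0.2·1 + 0.1·h(B) + 0.4·0
h(B) = 0.1·h(E) + 0.1·h(C) + 0.3·1 + 0.2·h(B) + 0.3·0
Solving: h(E) = 0.3622, h(C) = 0.3543, h(B) = 0.4646.
Starting from C, the probability is 0.3543.

0.3543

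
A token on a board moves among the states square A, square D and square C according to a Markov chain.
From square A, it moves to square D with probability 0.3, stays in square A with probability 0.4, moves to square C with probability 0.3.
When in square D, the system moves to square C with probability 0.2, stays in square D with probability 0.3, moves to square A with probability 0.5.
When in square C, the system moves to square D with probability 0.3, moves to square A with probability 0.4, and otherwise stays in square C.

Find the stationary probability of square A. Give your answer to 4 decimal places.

0.4300

Let the stationary distribution be π with π = πP and π_1 + π_2 + π_3 = 1.
π_1 = 0.4·π_1 + 0.5·π_2 + 0.4·π_3
π_2 = 0.3·π_1 + 0.3·π_2 + 0.3·π_3
Solving with the normalization constraint gives π = (0.4300, 0.3000, 0.2700).
So the stationary probability of square A is 0.4300.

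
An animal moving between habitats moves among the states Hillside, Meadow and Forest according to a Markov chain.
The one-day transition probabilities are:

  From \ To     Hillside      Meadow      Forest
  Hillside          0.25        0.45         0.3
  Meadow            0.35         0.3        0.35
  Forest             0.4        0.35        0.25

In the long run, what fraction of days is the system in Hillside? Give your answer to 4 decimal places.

Let the stationary distribution be π with π = πP and π_1 + π_2 + π_3 = 1.
π_1 = 0.25·π_1 + 0.35·π_2 + 0.4·π_3
π_2 = 0.45·π_1 + 0.3·π_2 + 0.35·π_3
Solving with the normalization constraint gives π = (0.3320, 0.3649, 0.3031).
So the stationary probability of Hillside is 0.3320.

0.3320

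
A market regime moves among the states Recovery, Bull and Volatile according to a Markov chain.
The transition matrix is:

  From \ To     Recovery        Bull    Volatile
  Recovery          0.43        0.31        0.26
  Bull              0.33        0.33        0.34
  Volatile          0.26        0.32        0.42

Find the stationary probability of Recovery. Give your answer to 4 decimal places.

0.3402

Let the stationary distribution be π with π = πP and π_1 + π_2 + π_3 = 1.
π_1 = 0.43·π_1 + 0.33·π_2 + 0.26·π_3
π_2 = 0.31·π_1 + 0.33·π_2 + 0.32·π_3
Solving with the normalization constraint gives π = (0.3402, 0.3198, 0.3400).
So the stationary probability of Recovery is 0.3402.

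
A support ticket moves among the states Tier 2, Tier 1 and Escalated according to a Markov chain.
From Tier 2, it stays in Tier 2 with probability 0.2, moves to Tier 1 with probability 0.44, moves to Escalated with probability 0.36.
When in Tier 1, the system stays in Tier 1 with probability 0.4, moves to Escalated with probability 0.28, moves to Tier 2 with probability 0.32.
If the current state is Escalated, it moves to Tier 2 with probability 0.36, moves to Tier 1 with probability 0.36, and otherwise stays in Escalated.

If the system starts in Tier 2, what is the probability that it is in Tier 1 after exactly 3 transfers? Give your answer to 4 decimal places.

Propagate the distribution vector 3 transfers from Tier 2.
After 0 transfers: (1.0000, 0.0000, 0.0000)
After 1 transfer: (0.2000, 0.4400, 0.3600)
After 2 transfers: (0.3104, 0.3936, 0.2960)
After 3 transfers: (0.2946, 0.4006, 0.3048)
P(in Tier 1 after 3 transfers) = 0.4006

0.4006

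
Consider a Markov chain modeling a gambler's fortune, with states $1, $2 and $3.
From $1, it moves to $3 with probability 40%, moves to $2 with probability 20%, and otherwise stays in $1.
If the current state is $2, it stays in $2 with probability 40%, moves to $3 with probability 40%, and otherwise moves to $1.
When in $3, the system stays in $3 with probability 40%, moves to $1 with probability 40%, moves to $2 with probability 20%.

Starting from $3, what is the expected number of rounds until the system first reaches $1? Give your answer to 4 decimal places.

Let t(s) be the expected number of rounds to first reach $1 from state s, with t($1) = 0. Conditioning on the first round:
t($2) = 1 + 0.4·t($2) + 0.4·t($3)
t($3) = 1 + 0.2·t($2) + 0.4·t($3)
Solving: t($2) = 3.5714, t($3) = 2.8571.
Expected rounds from $3 to $1: 2.8571.

2.8571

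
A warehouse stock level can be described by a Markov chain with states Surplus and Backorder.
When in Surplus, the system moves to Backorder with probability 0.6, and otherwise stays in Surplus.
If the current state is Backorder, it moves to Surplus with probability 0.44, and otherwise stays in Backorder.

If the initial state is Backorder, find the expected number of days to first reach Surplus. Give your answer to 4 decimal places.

Let t(s) be the expected number of days to first reach Surplus from state s, with t(Surplus) = 0. Conditioning on the first day:
t(Backorder) = 1 + 0.56·t(Backorder)
Solving: t(Backorder) = 2.2727.
Expected days from Backorder to Surplus: 2.2727.

2.2727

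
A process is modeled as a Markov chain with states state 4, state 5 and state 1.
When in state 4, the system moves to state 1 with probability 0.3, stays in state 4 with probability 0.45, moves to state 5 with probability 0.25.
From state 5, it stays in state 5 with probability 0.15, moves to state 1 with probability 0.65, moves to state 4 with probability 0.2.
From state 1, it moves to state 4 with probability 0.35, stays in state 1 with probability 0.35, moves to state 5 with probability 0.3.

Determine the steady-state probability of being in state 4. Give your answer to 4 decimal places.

0.3479

Let the stationary distribution be π with π = πP and π_1 + π_2 + π_3 = 1.
π_1 = 0.45·π_1 + 0.2·π_2 + 0.35·π_3
π_2 = 0.25·π_1 + 0.15·π_2 + 0.3·π_3
Solving with the normalization constraint gives π = (0.3479, 0.2457, 0.4063).
So the stationary probability of state 4 is 0.3479.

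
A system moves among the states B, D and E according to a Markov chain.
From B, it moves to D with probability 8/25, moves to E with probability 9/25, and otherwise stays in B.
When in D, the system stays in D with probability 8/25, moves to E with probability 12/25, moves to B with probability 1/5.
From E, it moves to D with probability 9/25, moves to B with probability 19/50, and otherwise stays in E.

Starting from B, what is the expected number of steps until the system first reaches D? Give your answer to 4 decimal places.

Let t(s) be the expected number of steps to first reach D from state s, with t(D) = 0. Conditioning on the first step:
t(B) = 1 + 0.32·t(B) + 0.36·t(E)
t(E) = 1 + 0.38·t(B) + 0.26·t(E)
Solving: t(B) = 3.0022, t(E) = 2.8930.
Expected steps from B to D: 3.0022.

3.0022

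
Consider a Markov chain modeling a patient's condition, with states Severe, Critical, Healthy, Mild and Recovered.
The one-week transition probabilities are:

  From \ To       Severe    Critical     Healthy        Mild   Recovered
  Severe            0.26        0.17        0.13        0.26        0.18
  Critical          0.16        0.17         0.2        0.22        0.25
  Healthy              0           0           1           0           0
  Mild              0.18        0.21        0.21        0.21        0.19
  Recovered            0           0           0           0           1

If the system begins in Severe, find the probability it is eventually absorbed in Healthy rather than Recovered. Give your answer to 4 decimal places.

Let h(s) be the probability of absorption at Healthy starting from transient state s. Then h(Healthy) = 1 and h(Recovered) = 0. By first-step analysis:
h(Severe) = 0.26·h(Severe) + 0.17·h(Critical) + 0.13·1 + 0.26·h(Mild) + 0.18·0
h(Critical) = 0.16·h(Severe) + 0.17·h(Critical) + 0.2·1 + 0.22·h(Mild) + 0.25·0
h(Mild) = 0.18·h(Severe) + 0.21·h(Critical) + 0.21·1 + 0.21·h(Mild) + 0.19·0
Solving: h(Severe) = 0.4536, h(Critical) = 0.4586, h(Mild) = 0.4911.
Starting from Severe, the probability is 0.4536.

0.4536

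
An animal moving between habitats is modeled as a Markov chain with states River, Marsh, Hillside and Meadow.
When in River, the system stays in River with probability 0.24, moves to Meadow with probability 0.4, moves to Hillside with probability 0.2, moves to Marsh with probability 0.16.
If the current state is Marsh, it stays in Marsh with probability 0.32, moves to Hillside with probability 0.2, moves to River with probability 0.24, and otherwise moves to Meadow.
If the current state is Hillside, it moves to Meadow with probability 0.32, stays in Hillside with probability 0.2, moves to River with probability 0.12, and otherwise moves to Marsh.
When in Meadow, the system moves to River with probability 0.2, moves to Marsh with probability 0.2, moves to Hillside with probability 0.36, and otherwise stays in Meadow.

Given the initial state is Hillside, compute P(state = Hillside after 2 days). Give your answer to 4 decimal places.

Propagate the distribution vector 2 days from Hillside.
After 0 days: (0.0000, 0.0000, 1.0000, 0.0000)
After 1 day: (0.1200, 0.3600, 0.2000, 0.3200)
After 2 days: (0.2032, 0.2704, 0.2512, 0.2752)
P(in Hillside after 2 days) = 0.2512

0.2512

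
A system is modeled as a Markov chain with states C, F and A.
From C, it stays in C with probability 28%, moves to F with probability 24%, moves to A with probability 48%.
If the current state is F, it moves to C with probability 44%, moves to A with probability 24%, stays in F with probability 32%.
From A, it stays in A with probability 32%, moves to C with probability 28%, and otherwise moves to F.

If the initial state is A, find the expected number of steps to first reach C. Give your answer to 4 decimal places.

2.9476

Let t(s) be the expected number of steps to first reach C from state s, with t(C) = 0. Conditioning on the first step:
t(F) = 1 + 0.32·t(F) + 0.24·t(A)
t(A) = 1 + 0.4·t(F) + 0.32·t(A)
Solving: t(F) = 2.5109, t(A) = 2.9476.
Expected steps from A to C: 2.9476.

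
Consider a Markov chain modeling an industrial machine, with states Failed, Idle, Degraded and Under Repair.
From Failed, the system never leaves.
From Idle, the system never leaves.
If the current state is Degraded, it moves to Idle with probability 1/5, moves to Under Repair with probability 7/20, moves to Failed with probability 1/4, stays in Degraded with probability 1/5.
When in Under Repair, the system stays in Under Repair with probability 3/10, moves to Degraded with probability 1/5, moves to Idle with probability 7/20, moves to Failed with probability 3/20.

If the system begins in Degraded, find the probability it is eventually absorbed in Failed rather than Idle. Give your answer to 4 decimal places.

Let h(s) be the probability of absorption at Failed starting from transient state s. Then h(Failed) = 1 and h(Idle) = 0. By first-step analysis:
h(Degraded) = 0.25·1 + 0.2·0 + 0.2·h(Degraded) + 0.35·h(Under Repair)
h(Under Repair) = 0.15·1 + 0.35·0 + 0.2·h(Degraded) + 0.3·h(Under Repair)
Solving: h(Degraded) = 0.4643, h(Under Repair) = 0.3469.
Starting from Degraded, the probability is 0.4643.

0.4643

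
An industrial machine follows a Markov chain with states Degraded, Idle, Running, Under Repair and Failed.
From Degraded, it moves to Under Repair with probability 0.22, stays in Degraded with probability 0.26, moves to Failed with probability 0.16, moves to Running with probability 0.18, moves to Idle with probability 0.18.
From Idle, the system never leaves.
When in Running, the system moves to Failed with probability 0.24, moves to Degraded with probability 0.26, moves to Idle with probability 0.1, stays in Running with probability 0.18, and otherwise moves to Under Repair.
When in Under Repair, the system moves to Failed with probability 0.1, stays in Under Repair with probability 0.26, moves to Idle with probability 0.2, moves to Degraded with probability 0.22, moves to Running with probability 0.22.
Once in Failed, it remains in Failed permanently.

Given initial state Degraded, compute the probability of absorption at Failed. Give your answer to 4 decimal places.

0.4878

Let h(s) be the probability of absorption at Failed starting from transient state s. Then h(Failed) = 1 and h(Idle) = 0. By first-step analysis:
h(Degraded) = 0.26·h(Degraded) + 0.18·0 + 0.18·h(Running) + 0.22·h(Under Repair) + 0.16·1
h(Running) = 0.26·h(Degraded) + 0.1·0 + 0.18·h(Running) + 0.22·h(Under Repair) + 0.24·1
h(Under Repair) = 0.22·h(Degraded) + 0.2·0 + 0.22·h(Running) + 0.26·h(Under Repair) + 0.1·1
Solving: h(Degraded) = 0.4878, h(Running) = 0.5678, h(Under Repair) = 0.4490.
Starting from Degraded, the probability is 0.4878.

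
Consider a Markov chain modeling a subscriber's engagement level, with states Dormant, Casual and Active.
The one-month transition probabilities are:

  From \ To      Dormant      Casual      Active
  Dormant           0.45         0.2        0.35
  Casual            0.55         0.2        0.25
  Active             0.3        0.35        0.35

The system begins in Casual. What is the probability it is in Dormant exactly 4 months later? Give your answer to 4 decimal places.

Propagate the distribution vector 4 months from Casual.
After 0 months: (0.0000, 1.0000, 0.0000)
After 1 month: (0.5500, 0.2000, 0.2500)
After 2 months: (0.4325, 0.2375, 0.3300)
After 3 months: (0.4243, 0.2495, 0.3263)
After 4 months: (0.4260, 0.2489, 0.3251)
P(in Dormant after 4 months) = 0.4260

0.4260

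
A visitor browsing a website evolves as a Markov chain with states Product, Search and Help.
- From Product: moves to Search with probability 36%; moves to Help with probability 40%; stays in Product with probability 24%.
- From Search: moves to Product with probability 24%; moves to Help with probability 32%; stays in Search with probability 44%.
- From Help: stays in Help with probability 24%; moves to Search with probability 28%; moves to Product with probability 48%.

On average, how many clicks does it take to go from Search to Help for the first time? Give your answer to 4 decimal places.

2.9481

Let t(s) be the expected number of clicks to first reach Help from state s, with t(Help) = 0. Conditioning on the first click:
t(Product) = 1 + 0.24·t(Product) + 0.36·t(Search)
t(Search) = 1 + 0.24·t(Product) + 0.44·t(Search)
Solving: t(Product) = 2.7123, t(Search) = 2.9481.
Expected clicks from Search to Help: 2.9481.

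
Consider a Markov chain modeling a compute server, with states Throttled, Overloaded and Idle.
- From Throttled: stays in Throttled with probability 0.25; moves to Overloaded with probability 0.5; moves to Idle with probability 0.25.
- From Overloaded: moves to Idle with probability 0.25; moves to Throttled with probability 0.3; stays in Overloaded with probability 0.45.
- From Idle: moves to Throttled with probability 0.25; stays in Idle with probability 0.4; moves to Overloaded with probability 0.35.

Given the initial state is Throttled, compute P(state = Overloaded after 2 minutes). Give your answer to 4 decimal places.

0.4375

Sum over the intermediate state after 1 minute:
P = P(Throttled→Throttled)·P(Throttled→Overloaded) + P(Throttled→Overloaded)·P(Overloaded→Overloaded) + P(Throttled→Idle)·P(Idle→Overloaded)
  = 0.25×0.5 + 0.5×0.45 + 0.25×0.35
  = 0.1250 + 0.2250 + 0.0875 = 0.4375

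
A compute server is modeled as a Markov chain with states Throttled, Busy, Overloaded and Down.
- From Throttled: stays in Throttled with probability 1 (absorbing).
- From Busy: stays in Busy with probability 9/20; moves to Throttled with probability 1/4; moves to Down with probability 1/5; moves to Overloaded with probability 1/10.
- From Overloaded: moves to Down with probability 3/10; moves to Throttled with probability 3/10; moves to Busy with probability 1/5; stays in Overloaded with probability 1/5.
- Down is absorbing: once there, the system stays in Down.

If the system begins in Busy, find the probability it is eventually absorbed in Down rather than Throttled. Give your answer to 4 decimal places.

Let h(s) be the probability of absorption at Down starting from transient state s. Then h(Down) = 1 and h(Throttled) = 0. By first-step analysis:
h(Busy) = 0.25·0 + 0.45·h(Busy) + 0.1·h(Overloaded) + 0.2·1
h(Overloaded) = 0.3·0 + 0.2·h(Busy) + 0.2·h(Overloaded) + 0.3·1
Solving: h(Busy) = 0.4524, h(Overloaded) = 0.4881.
Starting from Busy, the probability is 0.4524.

0.4524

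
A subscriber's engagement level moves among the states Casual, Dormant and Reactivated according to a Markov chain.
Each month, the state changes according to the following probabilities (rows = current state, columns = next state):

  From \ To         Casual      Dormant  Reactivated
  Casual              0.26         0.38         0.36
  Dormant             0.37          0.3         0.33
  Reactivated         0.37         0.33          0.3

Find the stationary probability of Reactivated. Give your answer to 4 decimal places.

Let the stationary distribution be π with π = πP and π_1 + π_2 + π_3 = 1.
π_1 = 0.26·π_1 + 0.37·π_2 + 0.37·π_3
π_2 = 0.38·π_1 + 0.3·π_2 + 0.33·π_3
Solving with the normalization constraint gives π = (0.3333, 0.3366, 0.3301).
So the stationary probability of Reactivated is 0.3301.

0.3301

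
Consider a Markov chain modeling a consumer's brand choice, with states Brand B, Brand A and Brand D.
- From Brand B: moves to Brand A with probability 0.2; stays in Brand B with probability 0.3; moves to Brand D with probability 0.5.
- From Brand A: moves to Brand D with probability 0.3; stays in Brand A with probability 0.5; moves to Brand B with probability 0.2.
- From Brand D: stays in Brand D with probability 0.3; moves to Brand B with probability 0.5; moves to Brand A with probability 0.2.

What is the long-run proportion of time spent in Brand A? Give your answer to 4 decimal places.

0.2857

Let the stationary distribution be π with π = πP and π_1 + π_2 + π_3 = 1.
π_1 = 0.3·π_1 + 0.2·π_2 + 0.5·π_3
π_2 = 0.2·π_1 + 0.5·π_2 + 0.2·π_3
Solving with the normalization constraint gives π = (0.3452, 0.2857, 0.3690).
So the stationary probability of Brand A is 0.2857.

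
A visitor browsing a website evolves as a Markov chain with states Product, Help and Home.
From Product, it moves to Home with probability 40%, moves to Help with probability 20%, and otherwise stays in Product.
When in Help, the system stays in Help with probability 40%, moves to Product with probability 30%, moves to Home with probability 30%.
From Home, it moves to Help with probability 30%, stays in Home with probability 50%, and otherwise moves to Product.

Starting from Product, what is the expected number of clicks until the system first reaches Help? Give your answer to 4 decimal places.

Let t(s) be the expected number of clicks to first reach Help from state s, with t(Help) = 0. Conditioning on the first click:
t(Product) = 1 + 0.4·t(Product) + 0.4·t(Home)
t(Home) = 1 + 0.2·t(Product) + 0.5·t(Home)
Solving: t(Product) = 4.0909, t(Home) = 3.6364.
Expected clicks from Product to Help: 4.0909.

4.0909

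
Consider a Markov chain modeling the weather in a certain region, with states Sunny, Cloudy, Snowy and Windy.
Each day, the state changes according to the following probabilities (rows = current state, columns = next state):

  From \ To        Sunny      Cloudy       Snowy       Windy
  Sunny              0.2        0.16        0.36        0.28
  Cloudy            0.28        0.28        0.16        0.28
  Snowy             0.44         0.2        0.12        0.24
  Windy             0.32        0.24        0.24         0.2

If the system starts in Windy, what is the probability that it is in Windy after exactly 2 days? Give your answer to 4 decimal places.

Propagate the distribution vector 2 days from Windy.
After 0 days: (0.0000, 0.0000, 0.0000, 1.0000)
After 1 day: (0.3200, 0.2400, 0.2400, 0.2000)
After 2 days: (0.3008, 0.2144, 0.2304, 0.2544)
P(in Windy after 2 days) = 0.2544

0.2544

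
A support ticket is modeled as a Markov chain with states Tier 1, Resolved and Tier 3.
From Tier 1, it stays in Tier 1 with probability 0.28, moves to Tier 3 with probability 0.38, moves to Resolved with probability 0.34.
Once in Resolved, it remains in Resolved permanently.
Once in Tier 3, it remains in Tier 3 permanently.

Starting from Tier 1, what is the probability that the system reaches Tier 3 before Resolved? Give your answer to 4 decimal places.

0.5278

Let h(s) be the probability of absorption at Tier 3 starting from transient state s. Then h(Tier 3) = 1 and h(Resolved) = 0. By first-step analysis:
h(Tier 1) = 0.28·h(Tier 1) + 0.34·0 + 0.38·1
Solving: h(Tier 1) = 0.5278.
Starting from Tier 1, the probability is 0.5278.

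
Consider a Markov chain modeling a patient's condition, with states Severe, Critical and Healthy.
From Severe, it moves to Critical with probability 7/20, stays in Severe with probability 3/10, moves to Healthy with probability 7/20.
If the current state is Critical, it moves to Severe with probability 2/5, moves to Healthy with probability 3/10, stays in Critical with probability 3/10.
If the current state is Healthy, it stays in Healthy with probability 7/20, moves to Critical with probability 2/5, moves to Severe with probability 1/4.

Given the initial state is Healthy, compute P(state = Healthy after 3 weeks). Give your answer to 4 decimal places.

Propagate the distribution vector 3 weeks from Healthy.
After 0 weeks: (0.0000, 0.0000, 1.0000)
After 1 week: (0.2500, 0.4000, 0.3500)
After 2 weeks: (0.3225, 0.3475, 0.3300)
After 3 weeks: (0.3183, 0.3491, 0.3326)
P(in Healthy after 3 weeks) = 0.3326

0.3326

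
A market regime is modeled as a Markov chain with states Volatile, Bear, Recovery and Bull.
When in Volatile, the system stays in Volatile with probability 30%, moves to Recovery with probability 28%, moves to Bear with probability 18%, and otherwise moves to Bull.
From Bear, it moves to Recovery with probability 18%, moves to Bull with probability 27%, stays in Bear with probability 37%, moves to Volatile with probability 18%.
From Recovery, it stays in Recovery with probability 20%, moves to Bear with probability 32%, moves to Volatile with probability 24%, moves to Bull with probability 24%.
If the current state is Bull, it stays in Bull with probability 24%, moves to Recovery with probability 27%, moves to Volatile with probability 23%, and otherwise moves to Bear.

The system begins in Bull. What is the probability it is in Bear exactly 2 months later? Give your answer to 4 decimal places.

0.2864

Propagate the distribution vector 2 months from Bull.
After 0 months: (0.0000, 0.0000, 0.0000, 1.0000)
After 1 month: (0.2300, 0.2600, 0.2700, 0.2400)
After 2 months: (0.2358, 0.2864, 0.2300, 0.2478)
P(in Bear after 2 months) = 0.2864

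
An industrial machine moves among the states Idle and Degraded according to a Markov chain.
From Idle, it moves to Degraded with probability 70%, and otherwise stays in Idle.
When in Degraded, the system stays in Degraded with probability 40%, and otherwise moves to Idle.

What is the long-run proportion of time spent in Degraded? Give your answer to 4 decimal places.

Let the stationary distribution be π with π = πP and π_1 + π_2 = 1.
π_1 = 0.3·π_1 + 0.6·π_2
Solving with the normalization constraint gives π = (0.4615, 0.5385).
So the stationary probability of Degraded is 0.5385.

0.5385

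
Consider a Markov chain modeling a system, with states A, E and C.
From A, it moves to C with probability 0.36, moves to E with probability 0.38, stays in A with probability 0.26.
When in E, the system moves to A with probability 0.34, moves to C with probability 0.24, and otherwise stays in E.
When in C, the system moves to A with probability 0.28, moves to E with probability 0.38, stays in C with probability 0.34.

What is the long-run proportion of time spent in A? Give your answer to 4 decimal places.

0.2978

Let the stationary distribution be π with π = πP and π_1 + π_2 + π_3 = 1.
π_1 = 0.26·π_1 + 0.34·π_2 + 0.28·π_3
π_2 = 0.38·π_1 + 0.42·π_2 + 0.38·π_3
Solving with the normalization constraint gives π = (0.2978, 0.3958, 0.3064).
So the stationary probability of A is 0.2978.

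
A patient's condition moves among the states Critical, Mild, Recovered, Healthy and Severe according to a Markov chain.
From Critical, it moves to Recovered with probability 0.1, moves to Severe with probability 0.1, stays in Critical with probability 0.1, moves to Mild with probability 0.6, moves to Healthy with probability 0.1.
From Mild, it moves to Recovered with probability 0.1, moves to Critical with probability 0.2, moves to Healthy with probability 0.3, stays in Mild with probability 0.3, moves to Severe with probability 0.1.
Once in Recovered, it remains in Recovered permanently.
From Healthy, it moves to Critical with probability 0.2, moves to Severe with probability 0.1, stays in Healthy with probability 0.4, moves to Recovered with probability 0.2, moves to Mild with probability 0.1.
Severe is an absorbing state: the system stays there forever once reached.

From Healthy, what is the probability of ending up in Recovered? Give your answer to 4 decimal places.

0.6123

Let h(s) be the probability of absorption at Recovered starting from transient state s. Then h(Recovered) = 1 and h(Severe) = 0. By first-step analysis:
h(Critical) = 0.1·h(Critical) + 0.6·h(Mild) + 0.1·1 + 0.1·h(Healthy) + 0.1·0
h(Mild) = 0.2·h(Critical) + 0.3·h(Mild) + 0.1·1 + 0.3·h(Healthy) + 0.1·0
h(Healthy) = 0.2·h(Critical) + 0.1·h(Mild) + 0.2·1 + 0.4·h(Healthy) + 0.1·0
Solving: h(Critical) = 0.5551, h(Mild) = 0.5639, h(Healthy) = 0.6123.
Starting from Healthy, the probability is 0.6123.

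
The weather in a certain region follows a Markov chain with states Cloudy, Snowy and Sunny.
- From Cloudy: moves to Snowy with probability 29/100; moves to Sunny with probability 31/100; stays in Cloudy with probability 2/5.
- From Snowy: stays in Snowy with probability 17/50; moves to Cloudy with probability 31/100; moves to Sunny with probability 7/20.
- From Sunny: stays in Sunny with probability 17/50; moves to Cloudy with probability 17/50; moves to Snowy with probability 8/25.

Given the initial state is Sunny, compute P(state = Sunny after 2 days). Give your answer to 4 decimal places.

Sum over the intermediate state after 1 day:
P = P(Sunny→Cloudy)·P(Cloudy→Sunny) + P(Sunny→Snowy)·P(Snowy→Sunny) + P(Sunny→Sunny)·P(Sunny→Sunny)
  = 0.34×0.31 + 0.32×0.35 + 0.34×0.34
  = 0.1054 + 0.1120 + 0.1156 = 0.3330

0.3330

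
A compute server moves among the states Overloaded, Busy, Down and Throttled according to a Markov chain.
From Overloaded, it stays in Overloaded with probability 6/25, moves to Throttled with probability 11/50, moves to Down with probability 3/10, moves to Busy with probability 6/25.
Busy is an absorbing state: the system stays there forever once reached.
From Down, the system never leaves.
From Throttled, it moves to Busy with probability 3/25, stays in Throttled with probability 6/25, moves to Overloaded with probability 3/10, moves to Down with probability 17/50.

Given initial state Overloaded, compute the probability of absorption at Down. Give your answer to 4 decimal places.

Let h(s) be the probability of absorption at Down starting from transient state s. Then h(Down) = 1 and h(Busy) = 0. By first-step analysis:
h(Overloaded) = 0.24·h(Overloaded) + 0.24·0 + 0.3·1 + 0.22·h(Throttled)
h(Throttled) = 0.3·h(Overloaded) + 0.12·0 + 0.34·1 + 0.24·h(Throttled)
Solving: h(Overloaded) = 0.5919, h(Throttled) = 0.6810.
Starting from Overloaded, the probability is 0.5919.

0.5919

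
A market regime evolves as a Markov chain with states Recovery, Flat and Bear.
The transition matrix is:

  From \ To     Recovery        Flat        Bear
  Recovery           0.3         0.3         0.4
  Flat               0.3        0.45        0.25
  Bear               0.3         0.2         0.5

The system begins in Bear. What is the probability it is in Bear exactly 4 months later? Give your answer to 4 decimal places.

0.3950

Propagate the distribution vector 4 months from Bear.
After 0 months: (0.0000, 0.0000, 1.0000)
After 1 month: (0.3000, 0.2000, 0.5000)
After 2 months: (0.3000, 0.2800, 0.4200)
After 3 months: (0.3000, 0.3000, 0.4000)
After 4 months: (0.3000, 0.3050, 0.3950)
P(in Bear after 4 months) = 0.3950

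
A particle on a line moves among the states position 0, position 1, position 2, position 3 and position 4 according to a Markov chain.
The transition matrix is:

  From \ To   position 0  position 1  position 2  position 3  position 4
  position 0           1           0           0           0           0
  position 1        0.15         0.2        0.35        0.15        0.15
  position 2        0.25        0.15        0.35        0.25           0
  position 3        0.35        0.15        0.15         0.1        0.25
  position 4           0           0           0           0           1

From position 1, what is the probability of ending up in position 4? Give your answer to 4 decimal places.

0.3570

Let h(s) be the probability of absorption at position 4 starting from transient state s. Then h(position 4) = 1 and h(position 0) = 0. By first-step analysis:
h(position 1) = 0.15·0 + 0.2·h(position 1) + 0.35·h(position 2) + 0.15·h(position 3) + 0.15·1
h(position 2) = 0.25·0 + 0.15·h(position 1) + 0.35·h(position 2) + 0.25·h(position 3)
h(position 3) = 0.35·0 + 0.15·h(position 1) + 0.15·h(position 2) + 0.1·h(position 3) + 0.25·1
Solving: h(position 1) = 0.3570, h(position 2) = 0.2266, h(position 3) = 0.3750.
Starting from position 1, the probability is 0.3570.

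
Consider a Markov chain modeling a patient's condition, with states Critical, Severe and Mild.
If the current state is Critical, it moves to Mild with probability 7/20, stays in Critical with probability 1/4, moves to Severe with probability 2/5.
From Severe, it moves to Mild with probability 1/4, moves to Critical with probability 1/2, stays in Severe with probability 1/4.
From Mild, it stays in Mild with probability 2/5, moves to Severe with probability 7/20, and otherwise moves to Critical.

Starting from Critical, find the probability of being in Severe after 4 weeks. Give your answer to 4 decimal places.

Propagate the distribution vector 4 weeks from Critical.
After 0 weeks: (1.0000, 0.0000, 0.0000)
After 1 week: (0.2500, 0.4000, 0.3500)
After 2 weeks: (0.3500, 0.3225, 0.3275)
After 3 weeks: (0.3306, 0.3353, 0.3341)
After 4 weeks: (0.3338, 0.3330, 0.3332)
P(in Severe after 4 weeks) = 0.3330

0.3330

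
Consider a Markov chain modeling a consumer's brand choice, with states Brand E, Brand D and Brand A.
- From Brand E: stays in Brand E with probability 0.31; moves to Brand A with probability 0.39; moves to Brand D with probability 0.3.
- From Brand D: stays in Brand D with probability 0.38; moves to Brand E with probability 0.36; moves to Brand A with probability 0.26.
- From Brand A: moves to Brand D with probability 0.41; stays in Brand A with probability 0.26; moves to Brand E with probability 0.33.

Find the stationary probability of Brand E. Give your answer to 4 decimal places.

Let the stationary distribution be π with π = πP and π_1 + π_2 + π_3 = 1.
π_1 = 0.31·π_1 + 0.36·π_2 + 0.33·π_3
π_2 = 0.3·π_1 + 0.38·π_2 + 0.41·π_3
Solving with the normalization constraint gives π = (0.3342, 0.3624, 0.3034).
So the stationary probability of Brand E is 0.3342.

0.3342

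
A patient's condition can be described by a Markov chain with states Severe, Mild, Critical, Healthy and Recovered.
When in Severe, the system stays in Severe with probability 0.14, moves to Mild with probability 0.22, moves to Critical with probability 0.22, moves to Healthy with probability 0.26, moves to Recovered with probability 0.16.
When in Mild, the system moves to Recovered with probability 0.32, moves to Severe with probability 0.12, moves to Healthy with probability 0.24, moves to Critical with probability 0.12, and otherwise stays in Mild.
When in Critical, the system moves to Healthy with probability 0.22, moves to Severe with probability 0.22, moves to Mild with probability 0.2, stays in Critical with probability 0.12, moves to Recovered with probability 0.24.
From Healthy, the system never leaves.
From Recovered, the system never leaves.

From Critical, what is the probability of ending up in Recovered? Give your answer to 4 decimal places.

Let h(s) be the probability of absorption at Recovered starting from transient state s. Then h(Recovered) = 1 and h(Healthy) = 0. By first-step analysis:
h(Severe) = 0.14·h(Severe) + 0.22·h(Mild) + 0.22·h(Critical) + 0.26·0 + 0.16·1
h(Mild) = 0.12·h(Severe) + 0.2·h(Mild) + 0.12·h(Critical) + 0.24·0 + 0.32·1
h(Critical) = 0.22·h(Severe) + 0.2·h(Mild) + 0.12·h(Critical) + 0.22·0 + 0.24·1
Solving: h(Severe) = 0.4561, h(Mild) = 0.5450, h(Critical) = 0.5106.
Starting from Critical, the probability is 0.5106.

0.5106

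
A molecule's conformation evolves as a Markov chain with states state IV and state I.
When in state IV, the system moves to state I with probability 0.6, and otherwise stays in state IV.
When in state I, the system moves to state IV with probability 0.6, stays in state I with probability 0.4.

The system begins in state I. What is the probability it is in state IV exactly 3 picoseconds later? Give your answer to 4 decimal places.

0.5040

Propagate the distribution vector 3 picoseconds from state I.
After 0 picoseconds: (0.0000, 1.0000)
After 1 picosecond: (0.6000, 0.4000)
After 2 picoseconds: (0.4800, 0.5200)
After 3 picoseconds: (0.5040, 0.4960)
P(in state IV after 3 picoseconds) = 0.5040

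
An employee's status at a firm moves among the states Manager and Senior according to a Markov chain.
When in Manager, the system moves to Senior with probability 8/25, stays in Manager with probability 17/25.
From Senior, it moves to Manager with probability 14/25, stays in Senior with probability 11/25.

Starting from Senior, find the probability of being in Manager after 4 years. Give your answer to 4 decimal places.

Propagate the distribution vector 4 years from Senior.
After 0 years: (0.0000, 1.0000)
After 1 year: (0.5600, 0.4400)
After 2 years: (0.6272, 0.3728)
After 3 years: (0.6353, 0.3647)
After 4 years: (0.6362, 0.3638)
P(in Manager after 4 years) = 0.6362

0.6362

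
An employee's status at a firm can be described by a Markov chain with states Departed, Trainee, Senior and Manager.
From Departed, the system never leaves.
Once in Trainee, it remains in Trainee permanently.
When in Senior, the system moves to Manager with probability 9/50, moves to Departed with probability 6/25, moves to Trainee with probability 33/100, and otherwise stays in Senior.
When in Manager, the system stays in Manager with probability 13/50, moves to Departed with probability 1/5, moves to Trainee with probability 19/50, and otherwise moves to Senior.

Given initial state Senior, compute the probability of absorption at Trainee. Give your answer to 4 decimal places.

Let h(s) be the probability of absorption at Trainee starting from transient state s. Then h(Trainee) = 1 and h(Departed) = 0. By first-step analysis:
h(Senior) = 0.24·0 + 0.33·1 + 0.25·h(Senior) + 0.18·h(Manager)
h(Manager) = 0.2·0 + 0.38·1 + 0.16·h(Senior) + 0.26·h(Manager)
Solving: h(Senior) = 0.5941, h(Manager) = 0.6420.
Starting from Senior, the probability is 0.5941.

0.5941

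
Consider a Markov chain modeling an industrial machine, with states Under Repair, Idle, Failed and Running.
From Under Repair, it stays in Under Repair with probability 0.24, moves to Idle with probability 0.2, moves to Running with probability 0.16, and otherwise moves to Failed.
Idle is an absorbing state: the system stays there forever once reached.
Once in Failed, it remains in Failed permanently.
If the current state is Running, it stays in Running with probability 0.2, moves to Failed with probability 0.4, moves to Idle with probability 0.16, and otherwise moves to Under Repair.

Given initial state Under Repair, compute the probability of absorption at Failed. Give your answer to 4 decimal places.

0.6742

Let h(s) be the probability of absorption at Failed starting from transient state s. Then h(Failed) = 1 and h(Idle) = 0. By first-step analysis:
h(Under Repair) = 0.24·h(Under Repair) + 0.2·0 + 0.4·1 + 0.16·h(Running)
h(Running) = 0.24·h(Under Repair) + 0.16·0 + 0.4·1 + 0.2·h(Running)
Solving: h(Under Repair) = 0.6742, h(Running) = 0.7022.
Starting from Under Repair, the probability is 0.6742.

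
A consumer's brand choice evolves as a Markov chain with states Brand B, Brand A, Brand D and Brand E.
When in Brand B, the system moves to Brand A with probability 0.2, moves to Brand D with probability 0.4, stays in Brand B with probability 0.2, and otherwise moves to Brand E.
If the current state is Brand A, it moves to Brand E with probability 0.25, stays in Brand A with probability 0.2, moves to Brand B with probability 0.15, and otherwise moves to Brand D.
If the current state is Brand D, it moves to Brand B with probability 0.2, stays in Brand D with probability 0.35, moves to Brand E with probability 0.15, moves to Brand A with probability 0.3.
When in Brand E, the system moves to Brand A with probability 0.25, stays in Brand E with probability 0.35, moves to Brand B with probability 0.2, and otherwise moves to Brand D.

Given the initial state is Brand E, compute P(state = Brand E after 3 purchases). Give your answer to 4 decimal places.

0.2341

Propagate the distribution vector 3 purchases from Brand E.
After 0 purchases: (0.0000, 0.0000, 0.0000, 1.0000)
After 1 purchase: (0.2000, 0.2500, 0.2000, 0.3500)
After 2 purchases: (0.1875, 0.2375, 0.3200, 0.2550)
After 3 purchases: (0.1881, 0.2448, 0.3330, 0.2341)
P(in Brand E after 3 purchases) = 0.2341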